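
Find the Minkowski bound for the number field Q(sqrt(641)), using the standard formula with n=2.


d = 641, d mod 4 = 1, so disc(K) = d = 641; |disc(K)| = 641
Real quadratic field, so n = 2, s = r2 = 0, r1 = 2
M = (n!/n^n) * (4/pi)^s * sqrt(|disc(K)|) = (2!/2^2) * (4/pi)^0 * sqrt(641)
= 0.5 * 1.000000 * 25.317978
= 12.6590

12.6590


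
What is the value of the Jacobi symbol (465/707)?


Compute (465/707) via quadratic reciprocity:
  reciprocity: (465/707) -> +(707/465)
  reduce: (242/465)
  pull out 2: (2/465) = +1  (since 465 mod 8 = 1)
  reciprocity: (121/465) -> +(465/121)
  reduce: (102/121)
  pull out 2: (2/121) = +1  (since 121 mod 8 = 1)
  reciprocity: (51/121) -> +(121/51)
  reduce: (19/51)
  reciprocity: (19/51) -> -(51/19)
  reduce: (13/19)
  reciprocity: (13/19) -> +(19/13)
  reduce: (6/13)
  pull out 2: (2/13) = -1  (since 13 mod 8 = 5)
  reciprocity: (3/13) -> +(13/3)
  reduce: (1/3)
  (1/3) = 1
Product of signs = 1

1


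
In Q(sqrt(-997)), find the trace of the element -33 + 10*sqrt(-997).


Tr(a + b*sqrt(d)) = (a + b*sqrt(d)) + (a - b*sqrt(d)) = 2a
= 2 * (-33)
= -66

-66


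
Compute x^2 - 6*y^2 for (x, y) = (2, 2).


x^2 - d*y^2
= 2^2 - 6*2^2
= 4 - 24
= -20

-20


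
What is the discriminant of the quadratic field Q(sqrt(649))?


For K = Q(sqrt(d)) with d squarefree: disc(K) = d if d = 1 mod 4, and disc(K) = 4d if d = 2 or 3 mod 4.
Here d = 649, and d mod 4 = 1.
d = 1 mod 4 (O_K = Z[(1+sqrt(d))/2]), so disc(K) = d = 649

649


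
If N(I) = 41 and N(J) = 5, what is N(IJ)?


N(IJ) = N(I) * N(J)
= 41 * 5
= 205

205


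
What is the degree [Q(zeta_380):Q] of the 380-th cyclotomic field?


The degree equals Euler's totient phi(380).
380 = 2^2 * 5 * 19
phi(380) = 144

144


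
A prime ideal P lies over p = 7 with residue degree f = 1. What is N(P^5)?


N(P^a) = p^(a*f)
= 7^(5*1)
= 7^5
= 16807

16807


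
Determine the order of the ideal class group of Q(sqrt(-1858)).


K = Q(sqrt(-1858)). d mod 4 = 2, so D = disc(K) = 4d = -7432
h(K) equals the number of primitive reduced positive-definite forms (a, b, c) = a*x^2 + b*x*y + c*y^2 with b^2 - 4ac = D,
where reduced means |b| <= a <= c, with b >= 0 whenever |b| = a or a = c, and primitive means gcd(a, b, c) = 1.
Reduced forces 3a^2 <= |D| = 7432, so 1 <= a <= 49; b must have the parity of D, and c = (b^2 - D)/(4a) must be an integer >= a.
Enumerate a = 1..49, b in [-a, a]:
  a=1: (1, 0, 1858)  [1]
  a=2: (2, 0, 929)  [1]
  a=3..6: none
  a=7: (7, -4, 266), (7, 4, 266)  [2]
  a=8..10: none
  a=11: (11, -2, 169), (11, 2, 169)  [2]
  a=12: none
  a=13: (13, -2, 143), (13, 2, 143)  [2]
  a=14: (14, -4, 133), (14, 4, 133)  [2]
  a=15..18: none
  a=19: (19, -4, 98), (19, 4, 98)  [2]
  a=20..21: none
  a=22: (22, -20, 89), (22, 20, 89)  [2]
  a=23..25: none
  a=26: (26, -24, 77), (26, 24, 77)  [2]
  a=27..30: none
  a=31: (31, -16, 62), (31, 16, 62)  [2]
  a=32..37: none
  a=38: (38, -4, 49), (38, 4, 49)  [2]
  a=39..49: none
Total reduced forms: 1 + 1 + 2 + 2 + 2 + 2 + 2 + 2 + 2 + 2 + 2 = 20
h = 20

20


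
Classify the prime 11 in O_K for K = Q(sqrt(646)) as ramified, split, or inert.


K = Q(sqrt(646)). Since d mod 4 = 2, disc(K) = 2584.
Check p | disc: 2584 mod 11 = 10.
p does not divide disc. Compute Legendre symbol (d/p):
8^((11-1)/2) mod 11 = -1
(d/p) = -1, so p is inert: (p) stays prime with e=1, f=2, g=1.
Therefore p is inert.

inert


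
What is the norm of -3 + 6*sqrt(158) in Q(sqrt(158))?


N(a + b*sqrt(d)) = a^2 - d*b^2
= (-3)^2 - (158)*(6)^2
= 9 - 5688
= -5679

-5679


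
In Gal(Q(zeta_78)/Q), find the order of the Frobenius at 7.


The Frobenius at p in Gal(Q(zeta_n)/Q) = (Z/nZ)* is the class of p, so its order is ord_78(7), the smallest k >= 1 with 7^k = 1 mod 78.
n = 78 = 2 * 3 * 13, phi(78) = 24; the order divides phi(n).
Divisors of 24: 1, 2, 3, 4, 6, 8, 12, 24
Repeated squaring mod 78: 7^1 = 7, 7^2 = 49, 7^4 = 61, 7^8 = 55, 7^16 = 61
Test divisors in increasing order:
  k=1: 7^1 = 7 mod 78
  k=2: 7^2 = 49 mod 78
  k=3: 7^3 = 49 * 7 = 31 mod 78
  k=4: 7^4 = 61 mod 78
  k=6: 7^6 = 61 * 49 = 25 mod 78
  k=8: 7^8 = 55 mod 78
  k=12: 7^12 = 55 * 61 = 1 mod 78  <- first divisor giving 1
Order = 12

12


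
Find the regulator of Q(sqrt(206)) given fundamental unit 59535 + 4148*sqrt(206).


epsilon = 59535 + 4148*sqrt(206)
= 119070.0000
R = ln(119070.0000)
= 11.6875

11.6875


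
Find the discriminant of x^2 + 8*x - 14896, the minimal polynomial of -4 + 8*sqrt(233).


The element -4 + 8*sqrt(233) has minimal polynomial:
x^2 + 8*x - 14896
Discriminant = (8)^2 - 4*(-14896)
= 64 + 59584
= 59648

59648


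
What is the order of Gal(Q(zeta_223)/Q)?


|Gal(Q(zeta_223)/Q)| = phi(223)
= 222

222


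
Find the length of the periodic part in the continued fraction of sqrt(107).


Run the CF algorithm for sqrt(107).
a_0 = floor(sqrt(107)) = 10; set m_0=0, q_0=1.
Recurrence: m' = q*a - m,  q' = (d - m'^2)/q,  a' = floor((a_0 + m')/q').
  step 1: m=10, q=7, a=2
  step 2: m=4, q=13, a=1
  step 3: m=9, q=2, a=9
  step 4: m=9, q=13, a=1
  step 5: m=4, q=7, a=2
  step 6: m=10, q=1, a=20
a_6 = 2*a_0 = 20, so the period closes here.
sqrt(107) = [10; 2, 1, 9, 1, 2, 20]
Period length = 6

6


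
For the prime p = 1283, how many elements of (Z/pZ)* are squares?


For prime p, the number of non-zero quadratic residues is (p-1)/2.
= (1283-1)/2
= 641

641


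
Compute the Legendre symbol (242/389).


p = 389 is prime, so compute (242/389) with the reciprocity algorithm (Jacobi-symbol steps: pull out 2s via (2/n), flip via reciprocity, reduce):
  pull out 2: (2/389) = -1  (since 389 mod 8 = 5)
  reciprocity: (121/389) -> +(389/121)
  reduce: (26/121)
  pull out 2: (2/121) = +1  (since 121 mod 8 = 1)
  reciprocity: (13/121) -> +(121/13)
  reduce: (4/13)
  pull out 2: (2/13) = -1  (since 13 mod 8 = 5)
  pull out 2: (2/13) = -1  (since 13 mod 8 = 5)
  (1/13) = 1
Product of signs = -1
(242/389) = -1

-1


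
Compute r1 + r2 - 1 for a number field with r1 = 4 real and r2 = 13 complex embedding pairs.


By Dirichlet's unit theorem:
rank = r1 + r2 - 1
= 4 + 13 - 1
= 16

16


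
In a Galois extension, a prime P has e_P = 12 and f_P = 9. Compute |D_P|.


|D_P| = e * f
= 12 * 9
= 108

108


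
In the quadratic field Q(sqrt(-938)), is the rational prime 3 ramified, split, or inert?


K = Q(sqrt(-938)). Since d mod 4 = 2, disc(K) = -3752.
Check p | disc: -3752 mod 3 = 1.
p does not divide disc. Compute Legendre symbol (d/p):
1^((3-1)/2) mod 3 = 1
(d/p) = 1, so p splits: (p) = P*P' with e=1, f=1, g=2.
Therefore p is split.

split


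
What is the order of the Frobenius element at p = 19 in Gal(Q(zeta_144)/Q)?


The Frobenius at p in Gal(Q(zeta_n)/Q) = (Z/nZ)* is the class of p, so its order is ord_144(19), the smallest k >= 1 with 19^k = 1 mod 144.
n = 144 = 2^4 * 3^2, phi(144) = 48; the order divides phi(n).
Divisors of 48: 1, 2, 3, 4, 6, 8, 12, 16, 24, 48
Repeated squaring mod 144: 19^1 = 19, 19^2 = 73, 19^4 = 1, 19^8 = 1, 19^16 = 1, 19^32 = 1
Test divisors in increasing order:
  k=1: 19^1 = 19 mod 144
  k=2: 19^2 = 73 mod 144
  k=3: 19^3 = 73 * 19 = 91 mod 144
  k=4: 19^4 = 1 mod 144  <- first divisor giving 1
Order = 4

4


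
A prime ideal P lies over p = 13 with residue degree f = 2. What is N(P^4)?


N(P^a) = p^(a*f)
= 13^(4*2)
= 13^8
= 815730721

815730721


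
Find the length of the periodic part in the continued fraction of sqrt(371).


Run the CF algorithm for sqrt(371).
a_0 = floor(sqrt(371)) = 19; set m_0=0, q_0=1.
Recurrence: m' = q*a - m,  q' = (d - m'^2)/q,  a' = floor((a_0 + m')/q').
  step 1: m=19, q=10, a=3
  step 2: m=11, q=25, a=1
  step 3: m=14, q=7, a=4
  step 4: m=14, q=25, a=1
  step 5: m=11, q=10, a=3
  step 6: m=19, q=1, a=38
a_6 = 2*a_0 = 38, so the period closes here.
sqrt(371) = [19; 3, 1, 4, 1, 3, 38]
Period length = 6

6


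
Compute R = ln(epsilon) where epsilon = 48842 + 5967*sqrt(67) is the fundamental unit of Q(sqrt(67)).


epsilon = 48842 + 5967*sqrt(67)
= 97684.0000
R = ln(97684.0000)
= 11.4895

11.4895


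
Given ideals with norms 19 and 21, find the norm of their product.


N(IJ) = N(I) * N(J)
= 19 * 21
= 399

399


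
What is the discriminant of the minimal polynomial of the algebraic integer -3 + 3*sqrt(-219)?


The element -3 + 3*sqrt(-219) has minimal polynomial:
x^2 + 6*x + 1980
Discriminant = (6)^2 - 4*(1980)
= 36 - 7920
= -7884

-7884


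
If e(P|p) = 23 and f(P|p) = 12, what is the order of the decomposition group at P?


|D_P| = e * f
= 23 * 12
= 276

276


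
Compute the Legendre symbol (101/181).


p = 181 is prime, so compute (101/181) with the reciprocity algorithm (Jacobi-symbol steps: pull out 2s via (2/n), flip via reciprocity, reduce):
  reciprocity: (101/181) -> +(181/101)
  reduce: (80/101)
  pull out 2: (2/101) = -1  (since 101 mod 8 = 5)
  pull out 2: (2/101) = -1  (since 101 mod 8 = 5)
  pull out 2: (2/101) = -1  (since 101 mod 8 = 5)
  pull out 2: (2/101) = -1  (since 101 mod 8 = 5)
  reciprocity: (5/101) -> +(101/5)
  reduce: (1/5)
  (1/5) = 1
Product of signs = 1
(101/181) = 1

1


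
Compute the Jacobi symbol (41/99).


Compute (41/99) via quadratic reciprocity:
  reciprocity: (41/99) -> +(99/41)
  reduce: (17/41)
  reciprocity: (17/41) -> +(41/17)
  reduce: (7/17)
  reciprocity: (7/17) -> +(17/7)
  reduce: (3/7)
  reciprocity: (3/7) -> -(7/3)
  reduce: (1/3)
  (1/3) = 1
Product of signs = -1

-1


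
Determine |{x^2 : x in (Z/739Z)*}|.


For prime p, the number of non-zero quadratic residues is (p-1)/2.
= (739-1)/2
= 369

369


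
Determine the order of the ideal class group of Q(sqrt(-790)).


K = Q(sqrt(-790)). d mod 4 = 2, so D = disc(K) = 4d = -3160
h(K) equals the number of primitive reduced positive-definite forms (a, b, c) = a*x^2 + b*x*y + c*y^2 with b^2 - 4ac = D,
where reduced means |b| <= a <= c, with b >= 0 whenever |b| = a or a = c, and primitive means gcd(a, b, c) = 1.
Reduced forces 3a^2 <= |D| = 3160, so 1 <= a <= 32; b must have the parity of D, and c = (b^2 - D)/(4a) must be an integer >= a.
Enumerate a = 1..32, b in [-a, a]:
  a=1: (1, 0, 790)  [1]
  a=2: (2, 0, 395)  [1]
  a=3..4: none
  a=5: (5, 0, 158)  [1]
  a=6: none
  a=7: (7, -2, 113), (7, 2, 113)  [2]
  a=8..9: none
  a=10: (10, 0, 79)  [1]
  a=11..12: none
  a=13: (13, -8, 62), (13, 8, 62)  [2]
  a=14: (14, -12, 59), (14, 12, 59)  [2]
  a=15..16: none
  a=17: (17, -6, 47), (17, 6, 47)  [2]
  a=18..25: none
  a=26: (26, -8, 31), (26, 8, 31)  [2]
  a=27..28: none
  a=29: (29, -28, 34), (29, 28, 34)  [2]
  a=30..32: none
Total reduced forms: 1 + 1 + 1 + 2 + 1 + 2 + 2 + 2 + 2 + 2 = 16
h = 16

16


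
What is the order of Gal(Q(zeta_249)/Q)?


|Gal(Q(zeta_249)/Q)| = phi(249)
= 164

164


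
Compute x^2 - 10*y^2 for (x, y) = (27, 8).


x^2 - d*y^2
= 27^2 - 10*8^2
= 729 - 640
= 89

89


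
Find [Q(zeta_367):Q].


The degree equals Euler's totient phi(367).
367 = 367
phi(367) = 366

366


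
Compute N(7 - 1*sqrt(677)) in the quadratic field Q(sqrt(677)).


N(a + b*sqrt(d)) = a^2 - d*b^2
= (7)^2 - (677)*(-1)^2
= 49 - 677
= -628

-628


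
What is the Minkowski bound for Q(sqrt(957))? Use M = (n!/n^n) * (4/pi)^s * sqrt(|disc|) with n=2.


d = 957, d mod 4 = 1, so disc(K) = d = 957; |disc(K)| = 957
Real quadratic field, so n = 2, s = r2 = 0, r1 = 2
M = (n!/n^n) * (4/pi)^s * sqrt(|disc(K)|) = (2!/2^2) * (4/pi)^0 * sqrt(957)
= 0.5 * 1.000000 * 30.935417
= 15.4677

15.4677


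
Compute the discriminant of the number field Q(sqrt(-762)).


For K = Q(sqrt(d)) with d squarefree: disc(K) = d if d = 1 mod 4, and disc(K) = 4d if d = 2 or 3 mod 4.
Here d = -762, and d mod 4 = 2.
d = 2 mod 4, not 1 (O_K = Z[sqrt(d)]), so disc(K) = 4d = 4 * (-762) = -3048

-3048


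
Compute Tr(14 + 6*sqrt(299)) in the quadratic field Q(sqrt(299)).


Tr(a + b*sqrt(d)) = (a + b*sqrt(d)) + (a - b*sqrt(d)) = 2a
= 2 * (14)
= 28

28


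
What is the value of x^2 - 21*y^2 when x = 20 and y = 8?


x^2 - d*y^2
= 20^2 - 21*8^2
= 400 - 1344
= -944

-944


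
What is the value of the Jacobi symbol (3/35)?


Compute (3/35) via quadratic reciprocity:
  reciprocity: (3/35) -> -(35/3)
  reduce: (2/3)
  pull out 2: (2/3) = -1  (since 3 mod 8 = 3)
  (1/3) = 1
Product of signs = 1

1


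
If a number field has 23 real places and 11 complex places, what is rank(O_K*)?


By Dirichlet's unit theorem:
rank = r1 + r2 - 1
= 23 + 11 - 1
= 33

33


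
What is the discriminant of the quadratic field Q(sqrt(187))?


For K = Q(sqrt(d)) with d squarefree: disc(K) = d if d = 1 mod 4, and disc(K) = 4d if d = 2 or 3 mod 4.
Here d = 187, and d mod 4 = 3.
d = 3 mod 4, not 1 (O_K = Z[sqrt(d)]), so disc(K) = 4d = 4 * (187) = 748

748


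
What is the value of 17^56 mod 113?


p = 113 is prime and the exponent is (p-1)/2 = 56, so by Euler's criterion 17^56 = (17/113) = +1 or -1 mod 113.
Compute by square-and-multiply:
  56 = 32 + 16 + 8 (binary 111000)
  Repeated squaring mod 113: 17^1 = 17, 17^2 = 63, 17^4 = 14, 17^8 = 83, 17^16 = 109, 17^32 = 16
  17^56 = 17^32 * 17^16 * 17^8 = 16 * 109 * 83 mod 113
    16 * 109 = 1744 = 49 mod 113
    49 * 83 = 4067 = 112 mod 113
  17^56 = 112 mod 113
Result 112 = p - 1 = -1 mod 113: 17 is a quadratic non-residue mod 113. As a residue in [0, p-1] the value is 112.
17^56 mod 113 = 112

112


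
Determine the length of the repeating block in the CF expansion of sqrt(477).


Run the CF algorithm for sqrt(477).
a_0 = floor(sqrt(477)) = 21; set m_0=0, q_0=1.
Recurrence: m' = q*a - m,  q' = (d - m'^2)/q,  a' = floor((a_0 + m')/q').
  step 1: m=21, q=36, a=1
  step 2: m=15, q=7, a=5
  step 3: m=20, q=11, a=3
  step 4: m=13, q=28, a=1
  step 5: m=15, q=9, a=4
  step 6: m=21, q=4, a=10
  step 7: m=19, q=29, a=1
  step 8: m=10, q=13, a=2
  step 9: m=16, q=17, a=2
  step 10: m=18, q=9, a=4
  step 11: m=18, q=17, a=2
  step 12: m=16, q=13, a=2
  step 13: m=10, q=29, a=1
  step 14: m=19, q=4, a=10
  step 15: m=21, q=9, a=4
  step 16: m=15, q=28, a=1
  step 17: m=13, q=11, a=3
  step 18: m=20, q=7, a=5
  step 19: m=15, q=36, a=1
  step 20: m=21, q=1, a=42
a_20 = 2*a_0 = 42, so the period closes here.
sqrt(477) = [21; 1, 5, 3, 1, 4, 10, 1, 2, 2, 4, 2, 2, 1, 10, 4, 1, 3, 5, 1, 42]
Period length = 20

20


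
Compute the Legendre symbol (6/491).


p = 491 is prime, so compute (6/491) with the reciprocity algorithm (Jacobi-symbol steps: pull out 2s via (2/n), flip via reciprocity, reduce):
  pull out 2: (2/491) = -1  (since 491 mod 8 = 3)
  reciprocity: (3/491) -> -(491/3)
  reduce: (2/3)
  pull out 2: (2/3) = -1  (since 3 mod 8 = 3)
  (1/3) = 1
Product of signs = -1
(6/491) = -1

-1


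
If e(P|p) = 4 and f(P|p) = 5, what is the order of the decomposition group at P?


|D_P| = e * f
= 4 * 5
= 20

20


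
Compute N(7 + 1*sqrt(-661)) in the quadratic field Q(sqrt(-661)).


N(a + b*sqrt(d)) = a^2 - d*b^2
= (7)^2 - (-661)*(1)^2
= 49 + 661
= 710

710


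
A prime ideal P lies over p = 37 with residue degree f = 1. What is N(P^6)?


N(P^a) = p^(a*f)
= 37^(6*1)
= 37^6
= 2565726409

2565726409


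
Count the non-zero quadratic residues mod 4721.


For prime p, the number of non-zero quadratic residues is (p-1)/2.
= (4721-1)/2
= 2360

2360


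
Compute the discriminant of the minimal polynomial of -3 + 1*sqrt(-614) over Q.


The element -3 + 1*sqrt(-614) has minimal polynomial:
x^2 + 6*x + 623
Discriminant = (6)^2 - 4*(623)
= 36 - 2492
= -2456

-2456


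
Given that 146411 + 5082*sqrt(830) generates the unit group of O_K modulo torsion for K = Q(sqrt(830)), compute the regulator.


epsilon = 146411 + 5082*sqrt(830)
= 292822.0000
R = ln(292822.0000)
= 12.5873

12.5873


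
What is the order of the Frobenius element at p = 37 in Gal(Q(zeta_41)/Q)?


The Frobenius at p in Gal(Q(zeta_n)/Q) = (Z/nZ)* is the class of p, so its order is ord_41(37), the smallest k >= 1 with 37^k = 1 mod 41.
n = 41 = 41, phi(41) = 40; the order divides phi(n).
Divisors of 40: 1, 2, 4, 5, 8, 10, 20, 40
Repeated squaring mod 41: 37^1 = 37, 37^2 = 16, 37^4 = 10, 37^8 = 18, 37^16 = 37, 37^32 = 16
Test divisors in increasing order:
  k=1: 37^1 = 37 mod 41
  k=2: 37^2 = 16 mod 41
  k=4: 37^4 = 10 mod 41
  k=5: 37^5 = 10 * 37 = 1 mod 41  <- first divisor giving 1
Order = 5

5


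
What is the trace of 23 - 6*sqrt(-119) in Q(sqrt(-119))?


Tr(a + b*sqrt(d)) = (a + b*sqrt(d)) + (a - b*sqrt(d)) = 2a
= 2 * (23)
= 46

46


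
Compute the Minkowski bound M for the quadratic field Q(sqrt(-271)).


d = -271, d mod 4 = 1, so disc(K) = d = -271; |disc(K)| = 271
Imaginary quadratic field, so n = 2, s = r2 = 1, r1 = 0
M = (n!/n^n) * (4/pi)^s * sqrt(|disc(K)|) = (2!/2^2) * (4/pi)^1 * sqrt(271)
= 0.5 * 1.273240 * 16.462078
= 10.4801

10.4801


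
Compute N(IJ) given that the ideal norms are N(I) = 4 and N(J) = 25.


N(IJ) = N(I) * N(J)
= 4 * 25
= 100

100


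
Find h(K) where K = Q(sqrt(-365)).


K = Q(sqrt(-365)). d mod 4 = 3, so D = disc(K) = 4d = -1460
h(K) equals the number of primitive reduced positive-definite forms (a, b, c) = a*x^2 + b*x*y + c*y^2 with b^2 - 4ac = D,
where reduced means |b| <= a <= c, with b >= 0 whenever |b| = a or a = c, and primitive means gcd(a, b, c) = 1.
Reduced forces 3a^2 <= |D| = 1460, so 1 <= a <= 22; b must have the parity of D, and c = (b^2 - D)/(4a) must be an integer >= a.
Enumerate a = 1..22, b in [-a, a]:
  a=1: (1, 0, 365)  [1]
  a=2: (2, 2, 183)  [1]
  a=3: (3, -2, 122), (3, 2, 122)  [2]
  a=4: none
  a=5: (5, 0, 73)  [1]
  a=6: (6, -2, 61), (6, 2, 61)  [2]
  a=7..8: none
  a=9: (9, -4, 41), (9, 4, 41)  [2]
  a=10: (10, 10, 39)  [1]
  a=11: (11, -6, 34), (11, 6, 34)  [2]
  a=12: none
  a=13: (13, -10, 30), (13, 10, 30)  [2]
  a=14: none
  a=15: (15, -10, 26), (15, 10, 26)  [2]
  a=16: none
  a=17: (17, -6, 22), (17, 6, 22)  [2]
  a=18: (18, -14, 23), (18, 14, 23)  [2]
  a=19..22: none
Total reduced forms: 1 + 1 + 2 + 1 + 2 + 2 + 1 + 2 + 2 + 2 + 2 + 2 = 20
h = 20

20


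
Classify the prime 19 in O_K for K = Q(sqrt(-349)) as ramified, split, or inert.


K = Q(sqrt(-349)). Since d mod 4 = 3, disc(K) = -1396.
Check p | disc: -1396 mod 19 = 10.
p does not divide disc. Compute Legendre symbol (d/p):
12^((19-1)/2) mod 19 = -1
(d/p) = -1, so p is inert: (p) stays prime with e=1, f=2, g=1.
Therefore p is inert.

inert


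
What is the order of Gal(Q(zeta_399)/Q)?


|Gal(Q(zeta_399)/Q)| = phi(399)
= 216

216


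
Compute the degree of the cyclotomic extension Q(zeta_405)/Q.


The degree equals Euler's totient phi(405).
405 = 3^4 * 5
phi(405) = 216

216


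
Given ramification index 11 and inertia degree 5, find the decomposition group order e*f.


|D_P| = e * f
= 11 * 5
= 55

55


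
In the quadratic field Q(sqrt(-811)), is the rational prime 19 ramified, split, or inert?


K = Q(sqrt(-811)). Since d mod 4 = 1, disc(K) = -811.
Check p | disc: -811 mod 19 = 6.
p does not divide disc. Compute Legendre symbol (d/p):
6^((19-1)/2) mod 19 = 1
(d/p) = 1, so p splits: (p) = P*P' with e=1, f=1, g=2.
Therefore p is split.

split


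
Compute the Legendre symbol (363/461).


p = 461 is prime, so compute (363/461) with the reciprocity algorithm (Jacobi-symbol steps: pull out 2s via (2/n), flip via reciprocity, reduce):
  reciprocity: (363/461) -> +(461/363)
  reduce: (98/363)
  pull out 2: (2/363) = -1  (since 363 mod 8 = 3)
  reciprocity: (49/363) -> +(363/49)
  reduce: (20/49)
  pull out 2: (2/49) = +1  (since 49 mod 8 = 1)
  pull out 2: (2/49) = +1  (since 49 mod 8 = 1)
  reciprocity: (5/49) -> +(49/5)
  reduce: (4/5)
  pull out 2: (2/5) = -1  (since 5 mod 8 = 5)
  pull out 2: (2/5) = -1  (since 5 mod 8 = 5)
  (1/5) = 1
Product of signs = -1
(363/461) = -1

-1


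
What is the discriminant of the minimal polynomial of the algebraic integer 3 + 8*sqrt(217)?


The element 3 + 8*sqrt(217) has minimal polynomial:
x^2 - 6*x - 13879
Discriminant = (-6)^2 - 4*(-13879)
= 36 + 55516
= 55552

55552


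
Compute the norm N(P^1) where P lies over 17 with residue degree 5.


N(P^a) = p^(a*f)
= 17^(1*5)
= 17^5
= 1419857

1419857


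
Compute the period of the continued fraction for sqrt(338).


Run the CF algorithm for sqrt(338).
a_0 = floor(sqrt(338)) = 18; set m_0=0, q_0=1.
Recurrence: m' = q*a - m,  q' = (d - m'^2)/q,  a' = floor((a_0 + m')/q').
  step 1: m=18, q=14, a=2
  step 2: m=10, q=17, a=1
  step 3: m=7, q=17, a=1
  step 4: m=10, q=14, a=2
  step 5: m=18, q=1, a=36
a_5 = 2*a_0 = 36, so the period closes here.
sqrt(338) = [18; 2, 1, 1, 2, 36]
Period length = 5

5


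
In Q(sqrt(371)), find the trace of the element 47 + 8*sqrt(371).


Tr(a + b*sqrt(d)) = (a + b*sqrt(d)) + (a - b*sqrt(d)) = 2a
= 2 * (47)
= 94

94


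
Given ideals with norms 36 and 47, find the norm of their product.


N(IJ) = N(I) * N(J)
= 36 * 47
= 1692

1692


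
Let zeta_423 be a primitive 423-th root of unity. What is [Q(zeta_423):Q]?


The degree equals Euler's totient phi(423).
423 = 3^2 * 47
phi(423) = 276

276


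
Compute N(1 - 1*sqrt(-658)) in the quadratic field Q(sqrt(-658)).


N(a + b*sqrt(d)) = a^2 - d*b^2
= (1)^2 - (-658)*(-1)^2
= 1 + 658
= 659

659


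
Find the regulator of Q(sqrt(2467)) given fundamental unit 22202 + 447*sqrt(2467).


epsilon = 22202 + 447*sqrt(2467)
= 44404.0000
R = ln(44404.0000)
= 10.7011

10.7011


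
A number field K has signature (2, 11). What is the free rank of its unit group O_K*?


By Dirichlet's unit theorem:
rank = r1 + r2 - 1
= 2 + 11 - 1
= 12

12


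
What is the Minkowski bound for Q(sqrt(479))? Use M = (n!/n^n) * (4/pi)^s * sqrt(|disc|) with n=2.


d = 479, d mod 4 = 3, so disc(K) = 4d = 1916; |disc(K)| = 1916
Real quadratic field, so n = 2, s = r2 = 0, r1 = 2
M = (n!/n^n) * (4/pi)^s * sqrt(|disc(K)|) = (2!/2^2) * (4/pi)^0 * sqrt(1916)
= 0.5 * 1.000000 * 43.772137
= 21.8861

21.8861


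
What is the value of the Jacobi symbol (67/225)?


Compute (67/225) via quadratic reciprocity:
  reciprocity: (67/225) -> +(225/67)
  reduce: (24/67)
  pull out 2: (2/67) = -1  (since 67 mod 8 = 3)
  pull out 2: (2/67) = -1  (since 67 mod 8 = 3)
  pull out 2: (2/67) = -1  (since 67 mod 8 = 3)
  reciprocity: (3/67) -> -(67/3)
  reduce: (1/3)
  (1/3) = 1
Product of signs = 1

1


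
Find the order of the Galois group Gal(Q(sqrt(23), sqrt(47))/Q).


The 2 square roots of distinct primes are multiplicatively independent over Q,
so [K:Q] = 2^2 and Gal(K/Q) is isomorphic to (Z/2Z)^2.
|Gal| = 2^2 = 4

4


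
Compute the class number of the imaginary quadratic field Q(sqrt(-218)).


K = Q(sqrt(-218)). d mod 4 = 2, so D = disc(K) = 4d = -872
h(K) equals the number of primitive reduced positive-definite forms (a, b, c) = a*x^2 + b*x*y + c*y^2 with b^2 - 4ac = D,
where reduced means |b| <= a <= c, with b >= 0 whenever |b| = a or a = c, and primitive means gcd(a, b, c) = 1.
Reduced forces 3a^2 <= |D| = 872, so 1 <= a <= 17; b must have the parity of D, and c = (b^2 - D)/(4a) must be an integer >= a.
Enumerate a = 1..17, b in [-a, a]:
  a=1: (1, 0, 218)  [1]
  a=2: (2, 0, 109)  [1]
  a=3: (3, -2, 73), (3, 2, 73)  [2]
  a=4..5: none
  a=6: (6, -4, 37), (6, 4, 37)  [2]
  a=7..8: none
  a=9: (9, -8, 26), (9, 8, 26)  [2]
  a=10..12: none
  a=13: (13, -8, 18), (13, 8, 18)  [2]
  a=14..17: none
Total reduced forms: 1 + 1 + 2 + 2 + 2 + 2 = 10
h = 10

10


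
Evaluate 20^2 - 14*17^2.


x^2 - d*y^2
= 20^2 - 14*17^2
= 400 - 4046
= -3646

-3646


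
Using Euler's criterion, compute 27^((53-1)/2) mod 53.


p = 53 is prime and the exponent is (p-1)/2 = 26, so by Euler's criterion 27^26 = (27/53) = +1 or -1 mod 53.
Compute by square-and-multiply:
  26 = 16 + 8 + 2 (binary 11010)
  Repeated squaring mod 53: 27^1 = 27, 27^2 = 40, 27^4 = 10, 27^8 = 47, 27^16 = 36
  27^26 = 27^16 * 27^8 * 27^2 = 36 * 47 * 40 mod 53
    36 * 47 = 1692 = 49 mod 53
    49 * 40 = 1960 = 52 mod 53
  27^26 = 52 mod 53
Result 52 = p - 1 = -1 mod 53: 27 is a quadratic non-residue mod 53. As a residue in [0, p-1] the value is 52.
27^26 mod 53 = 52

52


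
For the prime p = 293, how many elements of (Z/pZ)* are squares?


For prime p, the number of non-zero quadratic residues is (p-1)/2.
= (293-1)/2
= 146

146


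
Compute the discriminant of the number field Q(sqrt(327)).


For K = Q(sqrt(d)) with d squarefree: disc(K) = d if d = 1 mod 4, and disc(K) = 4d if d = 2 or 3 mod 4.
Here d = 327, and d mod 4 = 3.
d = 3 mod 4, not 1 (O_K = Z[sqrt(d)]), so disc(K) = 4d = 4 * (327) = 1308

1308


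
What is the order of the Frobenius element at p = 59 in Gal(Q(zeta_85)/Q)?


The Frobenius at p in Gal(Q(zeta_n)/Q) = (Z/nZ)* is the class of p, so its order is ord_85(59), the smallest k >= 1 with 59^k = 1 mod 85.
n = 85 = 5 * 17, phi(85) = 64; the order divides phi(n).
Divisors of 64: 1, 2, 4, 8, 16, 32, 64
Repeated squaring mod 85: 59^1 = 59, 59^2 = 81, 59^4 = 16, 59^8 = 1, 59^16 = 1, 59^32 = 1, 59^64 = 1
Test divisors in increasing order:
  k=1: 59^1 = 59 mod 85
  k=2: 59^2 = 81 mod 85
  k=4: 59^4 = 16 mod 85
  k=8: 59^8 = 1 mod 85  <- first divisor giving 1
Order = 8

8


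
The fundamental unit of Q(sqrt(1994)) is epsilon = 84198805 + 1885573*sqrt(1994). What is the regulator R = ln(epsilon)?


epsilon = 84198805 + 1885573*sqrt(1994)
= 1.6840e+08
R = ln(1.6840e+08)
= 18.9418

18.9418


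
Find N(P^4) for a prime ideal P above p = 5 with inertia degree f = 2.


N(P^a) = p^(a*f)
= 5^(4*2)
= 5^8
= 390625

390625


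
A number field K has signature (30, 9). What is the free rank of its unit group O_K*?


By Dirichlet's unit theorem:
rank = r1 + r2 - 1
= 30 + 9 - 1
= 38

38


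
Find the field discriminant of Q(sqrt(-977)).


For K = Q(sqrt(d)) with d squarefree: disc(K) = d if d = 1 mod 4, and disc(K) = 4d if d = 2 or 3 mod 4.
Here d = -977, and d mod 4 = 3.
d = 3 mod 4, not 1 (O_K = Z[sqrt(d)]), so disc(K) = 4d = 4 * (-977) = -3908

-3908


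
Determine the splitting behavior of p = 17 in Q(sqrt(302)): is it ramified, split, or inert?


K = Q(sqrt(302)). Since d mod 4 = 2, disc(K) = 1208.
Check p | disc: 1208 mod 17 = 1.
p does not divide disc. Compute Legendre symbol (d/p):
13^((17-1)/2) mod 17 = 1
(d/p) = 1, so p splits: (p) = P*P' with e=1, f=1, g=2.
Therefore p is split.

split


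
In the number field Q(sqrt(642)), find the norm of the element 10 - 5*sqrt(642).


N(a + b*sqrt(d)) = a^2 - d*b^2
= (10)^2 - (642)*(-5)^2
= 100 - 16050
= -15950

-15950


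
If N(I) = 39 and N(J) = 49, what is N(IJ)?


N(IJ) = N(I) * N(J)
= 39 * 49
= 1911

1911


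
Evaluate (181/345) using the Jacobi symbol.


Compute (181/345) via quadratic reciprocity:
  reciprocity: (181/345) -> +(345/181)
  reduce: (164/181)
  pull out 2: (2/181) = -1  (since 181 mod 8 = 5)
  pull out 2: (2/181) = -1  (since 181 mod 8 = 5)
  reciprocity: (41/181) -> +(181/41)
  reduce: (17/41)
  reciprocity: (17/41) -> +(41/17)
  reduce: (7/17)
  reciprocity: (7/17) -> +(17/7)
  reduce: (3/7)
  reciprocity: (3/7) -> -(7/3)
  reduce: (1/3)
  (1/3) = 1
Product of signs = -1

-1


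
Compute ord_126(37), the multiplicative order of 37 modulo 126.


We want ord_126(37), the smallest k >= 1 with 37^k = 1 mod 126.
n = 126 = 2 * 3^2 * 7, phi(126) = 36; the order divides phi(n).
Divisors of 36: 1, 2, 3, 4, 6, 9, 12, 18, 36
Repeated squaring mod 126: 37^1 = 37, 37^2 = 109, 37^4 = 37, 37^8 = 109, 37^16 = 37, 37^32 = 109
Test divisors in increasing order:
  k=1: 37^1 = 37 mod 126
  k=2: 37^2 = 109 mod 126
  k=3: 37^3 = 109 * 37 = 1 mod 126  <- first divisor giving 1
Order = 3

3


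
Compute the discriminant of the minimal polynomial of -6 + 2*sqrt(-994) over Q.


The element -6 + 2*sqrt(-994) has minimal polynomial:
x^2 + 12*x + 4012
Discriminant = (12)^2 - 4*(4012)
= 144 - 16048
= -15904

-15904


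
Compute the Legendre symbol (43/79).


p = 79 is prime, so compute (43/79) with the reciprocity algorithm (Jacobi-symbol steps: pull out 2s via (2/n), flip via reciprocity, reduce):
  reciprocity: (43/79) -> -(79/43)
  reduce: (36/43)
  pull out 2: (2/43) = -1  (since 43 mod 8 = 3)
  pull out 2: (2/43) = -1  (since 43 mod 8 = 3)
  reciprocity: (9/43) -> +(43/9)
  reduce: (7/9)
  reciprocity: (7/9) -> +(9/7)
  reduce: (2/7)
  pull out 2: (2/7) = +1  (since 7 mod 8 = 7)
  (1/7) = 1
Product of signs = -1
(43/79) = -1

-1


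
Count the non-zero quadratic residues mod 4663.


For prime p, the number of non-zero quadratic residues is (p-1)/2.
= (4663-1)/2
= 2331

2331


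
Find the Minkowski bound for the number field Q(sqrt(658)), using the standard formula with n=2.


d = 658, d mod 4 = 2, so disc(K) = 4d = 2632; |disc(K)| = 2632
Real quadratic field, so n = 2, s = r2 = 0, r1 = 2
M = (n!/n^n) * (4/pi)^s * sqrt(|disc(K)|) = (2!/2^2) * (4/pi)^0 * sqrt(2632)
= 0.5 * 1.000000 * 51.303021
= 25.6515

25.6515


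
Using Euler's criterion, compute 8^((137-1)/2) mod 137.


p = 137 is prime and the exponent is (p-1)/2 = 68, so by Euler's criterion 8^68 = (8/137) = +1 or -1 mod 137.
Compute by square-and-multiply:
  68 = 64 + 4 (binary 1000100)
  Repeated squaring mod 137: 8^1 = 8, 8^2 = 64, 8^4 = 123, 8^8 = 59, 8^16 = 56, 8^32 = 122, 8^64 = 88
  8^68 = 8^64 * 8^4 = 88 * 123 mod 137
    88 * 123 = 10824 = 1 mod 137
  8^68 = 1 mod 137
Result 1: 8 is a quadratic residue mod 137.
8^68 mod 137 = 1

1


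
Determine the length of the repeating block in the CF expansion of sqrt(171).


Run the CF algorithm for sqrt(171).
a_0 = floor(sqrt(171)) = 13; set m_0=0, q_0=1.
Recurrence: m' = q*a - m,  q' = (d - m'^2)/q,  a' = floor((a_0 + m')/q').
  step 1: m=13, q=2, a=13
  step 2: m=13, q=1, a=26
a_2 = 2*a_0 = 26, so the period closes here.
sqrt(171) = [13; 13, 26]
Period length = 2

2


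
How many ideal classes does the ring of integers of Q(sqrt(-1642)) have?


K = Q(sqrt(-1642)). d mod 4 = 2, so D = disc(K) = 4d = -6568
h(K) equals the number of primitive reduced positive-definite forms (a, b, c) = a*x^2 + b*x*y + c*y^2 with b^2 - 4ac = D,
where reduced means |b| <= a <= c, with b >= 0 whenever |b| = a or a = c, and primitive means gcd(a, b, c) = 1.
Reduced forces 3a^2 <= |D| = 6568, so 1 <= a <= 46; b must have the parity of D, and c = (b^2 - D)/(4a) must be an integer >= a.
Enumerate a = 1..46, b in [-a, a]:
  a=1: (1, 0, 1642)  [1]
  a=2: (2, 0, 821)  [1]
  a=3..12: none
  a=13: (13, -6, 127), (13, 6, 127)  [2]
  a=14..18: none
  a=19: (19, -14, 89), (19, 14, 89)  [2]
  a=20..25: none
  a=26: (26, -20, 67), (26, 20, 67)  [2]
  a=27..30: none
  a=31: (31, -2, 53), (31, 2, 53)  [2]
  a=32..37: none
  a=38: (38, -24, 47), (38, 24, 47)  [2]
  a=39..40: none
  a=41: (41, -22, 43), (41, 22, 43)  [2]
  a=42..46: none
Total reduced forms: 1 + 1 + 2 + 2 + 2 + 2 + 2 + 2 = 14
h = 14

14


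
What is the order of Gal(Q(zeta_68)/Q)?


|Gal(Q(zeta_68)/Q)| = phi(68)
= 32

32


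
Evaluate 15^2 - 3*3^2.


x^2 - d*y^2
= 15^2 - 3*3^2
= 225 - 27
= 198

198


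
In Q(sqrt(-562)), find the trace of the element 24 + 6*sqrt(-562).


Tr(a + b*sqrt(d)) = (a + b*sqrt(d)) + (a - b*sqrt(d)) = 2a
= 2 * (24)
= 48

48


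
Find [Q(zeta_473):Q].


The degree equals Euler's totient phi(473).
473 = 11 * 43
phi(473) = 420

420


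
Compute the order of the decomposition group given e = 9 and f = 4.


|D_P| = e * f
= 9 * 4
= 36

36


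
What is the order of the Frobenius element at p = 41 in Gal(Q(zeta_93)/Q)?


The Frobenius at p in Gal(Q(zeta_n)/Q) = (Z/nZ)* is the class of p, so its order is ord_93(41), the smallest k >= 1 with 41^k = 1 mod 93.
n = 93 = 3 * 31, phi(93) = 60; the order divides phi(n).
Divisors of 60: 1, 2, 3, 4, 5, 6, 10, 12, 15, 20, 30, 60
Repeated squaring mod 93: 41^1 = 41, 41^2 = 7, 41^4 = 49, 41^8 = 76, 41^16 = 10, 41^32 = 7
Test divisors in increasing order:
  k=1: 41^1 = 41 mod 93
  k=2: 41^2 = 7 mod 93
  k=3: 41^3 = 7 * 41 = 8 mod 93
  k=4: 41^4 = 49 mod 93
  k=5: 41^5 = 49 * 41 = 56 mod 93
  k=6: 41^6 = 49 * 7 = 64 mod 93
  k=10: 41^10 = 76 * 7 = 67 mod 93
  k=12: 41^12 = 76 * 49 = 4 mod 93
  k=15: 41^15 = 76 * 49 * 7 * 41 = 32 mod 93
  k=20: 41^20 = 10 * 49 = 25 mod 93
  k=30: 41^30 = 10 * 76 * 49 * 7 = 1 mod 93  <- first divisor giving 1
Order = 30

30


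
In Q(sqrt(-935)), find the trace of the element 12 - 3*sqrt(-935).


Tr(a + b*sqrt(d)) = (a + b*sqrt(d)) + (a - b*sqrt(d)) = 2a
= 2 * (12)
= 24

24


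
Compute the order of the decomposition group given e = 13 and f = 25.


|D_P| = e * f
= 13 * 25
= 325

325


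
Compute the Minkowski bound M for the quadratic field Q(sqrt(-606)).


d = -606, d mod 4 = 2, so disc(K) = 4d = -2424; |disc(K)| = 2424
Imaginary quadratic field, so n = 2, s = r2 = 1, r1 = 0
M = (n!/n^n) * (4/pi)^s * sqrt(|disc(K)|) = (2!/2^2) * (4/pi)^1 * sqrt(2424)
= 0.5 * 1.273240 * 49.234135
= 31.3434

31.3434


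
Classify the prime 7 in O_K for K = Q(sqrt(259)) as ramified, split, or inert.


K = Q(sqrt(259)). Since d mod 4 = 3, disc(K) = 1036.
Check p | disc: 1036 mod 7 = 0.
p divides disc, so p ramifies: (p) = P^2 with e=2, f=1, g=1.
Therefore p is ramified.

ramified


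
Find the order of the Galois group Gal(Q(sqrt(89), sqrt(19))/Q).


The 2 square roots of distinct primes are multiplicatively independent over Q,
so [K:Q] = 2^2 and Gal(K/Q) is isomorphic to (Z/2Z)^2.
|Gal| = 2^2 = 4

4


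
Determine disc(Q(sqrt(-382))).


For K = Q(sqrt(d)) with d squarefree: disc(K) = d if d = 1 mod 4, and disc(K) = 4d if d = 2 or 3 mod 4.
Here d = -382, and d mod 4 = 2.
d = 2 mod 4, not 1 (O_K = Z[sqrt(d)]), so disc(K) = 4d = 4 * (-382) = -1528

-1528


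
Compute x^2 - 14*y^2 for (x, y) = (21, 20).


x^2 - d*y^2
= 21^2 - 14*20^2
= 441 - 5600
= -5159

-5159


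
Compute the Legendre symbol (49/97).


p = 97 is prime, so compute (49/97) with the reciprocity algorithm (Jacobi-symbol steps: pull out 2s via (2/n), flip via reciprocity, reduce):
  reciprocity: (49/97) -> +(97/49)
  reduce: (48/49)
  pull out 2: (2/49) = +1  (since 49 mod 8 = 1)
  pull out 2: (2/49) = +1  (since 49 mod 8 = 1)
  pull out 2: (2/49) = +1  (since 49 mod 8 = 1)
  pull out 2: (2/49) = +1  (since 49 mod 8 = 1)
  reciprocity: (3/49) -> +(49/3)
  reduce: (1/3)
  (1/3) = 1
Product of signs = 1
(49/97) = 1

1


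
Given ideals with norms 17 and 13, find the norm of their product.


N(IJ) = N(I) * N(J)
= 17 * 13
= 221

221


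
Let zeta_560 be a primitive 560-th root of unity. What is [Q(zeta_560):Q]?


The degree equals Euler's totient phi(560).
560 = 2^4 * 5 * 7
phi(560) = 192

192


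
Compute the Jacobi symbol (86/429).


Compute (86/429) via quadratic reciprocity:
  pull out 2: (2/429) = -1  (since 429 mod 8 = 5)
  reciprocity: (43/429) -> +(429/43)
  reduce: (42/43)
  pull out 2: (2/43) = -1  (since 43 mod 8 = 3)
  reciprocity: (21/43) -> +(43/21)
  reduce: (1/21)
  (1/21) = 1
Product of signs = 1

1


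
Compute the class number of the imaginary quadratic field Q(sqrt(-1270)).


K = Q(sqrt(-1270)). d mod 4 = 2, so D = disc(K) = 4d = -5080
h(K) equals the number of primitive reduced positive-definite forms (a, b, c) = a*x^2 + b*x*y + c*y^2 with b^2 - 4ac = D,
where reduced means |b| <= a <= c, with b >= 0 whenever |b| = a or a = c, and primitive means gcd(a, b, c) = 1.
Reduced forces 3a^2 <= |D| = 5080, so 1 <= a <= 41; b must have the parity of D, and c = (b^2 - D)/(4a) must be an integer >= a.
Enumerate a = 1..41, b in [-a, a]:
  a=1: (1, 0, 1270)  [1]
  a=2: (2, 0, 635)  [1]
  a=3..4: none
  a=5: (5, 0, 254)  [1]
  a=6: none
  a=7: (7, -4, 182), (7, 4, 182)  [2]
  a=8..9: none
  a=10: (10, 0, 127)  [1]
  a=11..12: none
  a=13: (13, -4, 98), (13, 4, 98)  [2]
  a=14: (14, -4, 91), (14, 4, 91)  [2]
  a=15..22: none
  a=23: (23, -16, 58), (23, 16, 58)  [2]
  a=24..25: none
  a=26: (26, -4, 49), (26, 4, 49)  [2]
  a=27..28: none
  a=29: (29, -16, 46), (29, 16, 46)  [2]
  a=30: none
  a=31: (31, -2, 41), (31, 2, 41)  [2]
  a=32..34: none
  a=35: (35, -10, 37), (35, 10, 37)  [2]
  a=36..41: none
Total reduced forms: 1 + 1 + 1 + 2 + 1 + 2 + 2 + 2 + 2 + 2 + 2 + 2 = 20
h = 20

20


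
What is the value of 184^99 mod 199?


p = 199 is prime and the exponent is (p-1)/2 = 99, so by Euler's criterion 184^99 = (184/199) = +1 or -1 mod 199.
Compute by square-and-multiply:
  99 = 64 + 32 + 2 + 1 (binary 1100011)
  Repeated squaring mod 199: 184^1 = 184, 184^2 = 26, 184^4 = 79, 184^8 = 72, 184^16 = 10, 184^32 = 100, 184^64 = 50
  184^99 = 184^64 * 184^32 * 184^2 * 184^1 = 50 * 100 * 26 * 184 mod 199
    50 * 100 = 5000 = 25 mod 199
    25 * 26 = 650 = 53 mod 199
    53 * 184 = 9752 = 1 mod 199
  184^99 = 1 mod 199
Result 1: 184 is a quadratic residue mod 199.
184^99 mod 199 = 1

1


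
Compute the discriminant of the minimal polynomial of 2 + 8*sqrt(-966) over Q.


The element 2 + 8*sqrt(-966) has minimal polynomial:
x^2 - 4*x + 61828
Discriminant = (-4)^2 - 4*(61828)
= 16 - 247312
= -247296

-247296


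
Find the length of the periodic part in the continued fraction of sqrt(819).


Run the CF algorithm for sqrt(819).
a_0 = floor(sqrt(819)) = 28; set m_0=0, q_0=1.
Recurrence: m' = q*a - m,  q' = (d - m'^2)/q,  a' = floor((a_0 + m')/q').
  step 1: m=28, q=35, a=1
  step 2: m=7, q=22, a=1
  step 3: m=15, q=27, a=1
  step 4: m=12, q=25, a=1
  step 5: m=13, q=26, a=1
  step 6: m=13, q=25, a=1
  step 7: m=12, q=27, a=1
  step 8: m=15, q=22, a=1
  step 9: m=7, q=35, a=1
  step 10: m=28, q=1, a=56
a_10 = 2*a_0 = 56, so the period closes here.
sqrt(819) = [28; 1, 1, 1, 1, 1, 1, 1, 1, 1, 56]
Period length = 10

10


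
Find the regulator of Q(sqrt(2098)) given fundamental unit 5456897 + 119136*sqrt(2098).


epsilon = 5456897 + 119136*sqrt(2098)
= 1.0914e+07
R = ln(1.0914e+07)
= 16.2055

16.2055


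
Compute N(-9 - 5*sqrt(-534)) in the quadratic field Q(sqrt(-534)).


N(a + b*sqrt(d)) = a^2 - d*b^2
= (-9)^2 - (-534)*(-5)^2
= 81 + 13350
= 13431

13431


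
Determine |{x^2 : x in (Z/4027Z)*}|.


For prime p, the number of non-zero quadratic residues is (p-1)/2.
= (4027-1)/2
= 2013

2013


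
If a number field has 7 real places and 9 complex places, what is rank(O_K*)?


By Dirichlet's unit theorem:
rank = r1 + r2 - 1
= 7 + 9 - 1
= 15

15


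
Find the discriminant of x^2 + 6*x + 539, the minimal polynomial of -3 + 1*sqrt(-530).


The element -3 + 1*sqrt(-530) has minimal polynomial:
x^2 + 6*x + 539
Discriminant = (6)^2 - 4*(539)
= 36 - 2156
= -2120

-2120


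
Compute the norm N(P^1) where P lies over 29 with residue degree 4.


N(P^a) = p^(a*f)
= 29^(1*4)
= 29^4
= 707281

707281


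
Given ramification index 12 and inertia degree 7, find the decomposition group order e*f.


|D_P| = e * f
= 12 * 7
= 84

84


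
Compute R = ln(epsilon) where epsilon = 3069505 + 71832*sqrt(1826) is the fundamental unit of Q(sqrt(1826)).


epsilon = 3069505 + 71832*sqrt(1826)
= 6.1390e+06
R = ln(6.1390e+06)
= 15.6302

15.6302


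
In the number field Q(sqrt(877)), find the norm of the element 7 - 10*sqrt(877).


N(a + b*sqrt(d)) = a^2 - d*b^2
= (7)^2 - (877)*(-10)^2
= 49 - 87700
= -87651

-87651


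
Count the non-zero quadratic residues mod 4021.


For prime p, the number of non-zero quadratic residues is (p-1)/2.
= (4021-1)/2
= 2010

2010


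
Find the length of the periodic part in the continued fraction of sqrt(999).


Run the CF algorithm for sqrt(999).
a_0 = floor(sqrt(999)) = 31; set m_0=0, q_0=1.
Recurrence: m' = q*a - m,  q' = (d - m'^2)/q,  a' = floor((a_0 + m')/q').
  step 1: m=31, q=38, a=1
  step 2: m=7, q=25, a=1
  step 3: m=18, q=27, a=1
  step 4: m=9, q=34, a=1
  step 5: m=25, q=11, a=5
  step 6: m=30, q=9, a=6
  step 7: m=24, q=47, a=1
  step 8: m=23, q=10, a=5
  step 9: m=27, q=27, a=2
  step 10: m=27, q=10, a=5
  step 11: m=23, q=47, a=1
  step 12: m=24, q=9, a=6
  step 13: m=30, q=11, a=5
  step 14: m=25, q=34, a=1
  step 15: m=9, q=27, a=1
  step 16: m=18, q=25, a=1
  step 17: m=7, q=38, a=1
  step 18: m=31, q=1, a=62
a_18 = 2*a_0 = 62, so the period closes here.
sqrt(999) = [31; 1, 1, 1, 1, 5, 6, 1, 5, 2, 5, 1, 6, 5, 1, 1, 1, 1, 62]
Period length = 18

18


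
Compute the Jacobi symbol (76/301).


Compute (76/301) via quadratic reciprocity:
  pull out 2: (2/301) = -1  (since 301 mod 8 = 5)
  pull out 2: (2/301) = -1  (since 301 mod 8 = 5)
  reciprocity: (19/301) -> +(301/19)
  reduce: (16/19)
  pull out 2: (2/19) = -1  (since 19 mod 8 = 3)
  pull out 2: (2/19) = -1  (since 19 mod 8 = 3)
  pull out 2: (2/19) = -1  (since 19 mod 8 = 3)
  pull out 2: (2/19) = -1  (since 19 mod 8 = 3)
  (1/19) = 1
Product of signs = 1

1
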